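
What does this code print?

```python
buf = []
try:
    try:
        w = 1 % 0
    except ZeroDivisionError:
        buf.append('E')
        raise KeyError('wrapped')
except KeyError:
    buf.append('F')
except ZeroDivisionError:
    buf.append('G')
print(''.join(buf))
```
EF

New KeyError raised, caught by outer KeyError handler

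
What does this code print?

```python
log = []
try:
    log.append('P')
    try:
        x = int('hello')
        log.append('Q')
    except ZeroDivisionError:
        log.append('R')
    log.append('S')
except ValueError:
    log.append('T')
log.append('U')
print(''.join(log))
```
PTU

Inner handler doesn't match, propagates to outer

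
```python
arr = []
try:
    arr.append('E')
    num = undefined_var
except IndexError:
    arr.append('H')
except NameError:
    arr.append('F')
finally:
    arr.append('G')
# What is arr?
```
['E', 'F', 'G']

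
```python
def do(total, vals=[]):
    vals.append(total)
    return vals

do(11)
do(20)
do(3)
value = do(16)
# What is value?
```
[11, 20, 3, 16]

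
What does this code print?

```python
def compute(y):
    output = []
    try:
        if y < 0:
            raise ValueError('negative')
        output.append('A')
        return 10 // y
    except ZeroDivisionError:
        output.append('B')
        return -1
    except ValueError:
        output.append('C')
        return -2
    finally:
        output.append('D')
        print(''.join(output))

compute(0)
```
ABD

y=0 causes ZeroDivisionError, caught, finally prints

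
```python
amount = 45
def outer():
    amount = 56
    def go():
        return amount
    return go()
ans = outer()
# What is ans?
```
56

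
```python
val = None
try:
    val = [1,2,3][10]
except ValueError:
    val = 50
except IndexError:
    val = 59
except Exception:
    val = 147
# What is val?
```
59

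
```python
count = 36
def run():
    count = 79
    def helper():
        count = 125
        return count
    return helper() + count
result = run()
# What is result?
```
204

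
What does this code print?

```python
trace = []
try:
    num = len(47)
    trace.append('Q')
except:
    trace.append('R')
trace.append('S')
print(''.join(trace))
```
RS

Exception raised in try, caught by bare except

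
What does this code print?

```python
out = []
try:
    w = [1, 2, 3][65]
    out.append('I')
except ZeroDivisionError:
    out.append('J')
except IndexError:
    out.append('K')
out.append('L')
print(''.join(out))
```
KL

IndexError is caught by its specific handler, not ZeroDivisionError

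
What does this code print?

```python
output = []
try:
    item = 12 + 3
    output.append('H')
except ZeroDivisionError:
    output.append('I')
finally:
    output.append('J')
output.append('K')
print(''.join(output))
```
HJK

finally runs after normal execution too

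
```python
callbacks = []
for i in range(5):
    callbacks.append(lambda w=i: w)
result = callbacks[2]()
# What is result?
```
2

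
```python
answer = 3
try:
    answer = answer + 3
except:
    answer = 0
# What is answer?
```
6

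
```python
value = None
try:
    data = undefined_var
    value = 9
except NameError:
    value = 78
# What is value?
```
78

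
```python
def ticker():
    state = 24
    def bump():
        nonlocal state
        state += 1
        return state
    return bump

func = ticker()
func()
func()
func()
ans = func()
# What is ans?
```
28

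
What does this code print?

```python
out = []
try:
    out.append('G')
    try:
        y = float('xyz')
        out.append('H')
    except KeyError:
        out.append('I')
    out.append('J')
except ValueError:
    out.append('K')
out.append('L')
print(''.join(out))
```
GKL

Inner handler doesn't match, propagates to outer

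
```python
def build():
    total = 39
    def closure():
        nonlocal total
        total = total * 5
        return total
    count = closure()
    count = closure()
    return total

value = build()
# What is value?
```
975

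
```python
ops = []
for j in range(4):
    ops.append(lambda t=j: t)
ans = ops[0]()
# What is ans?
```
0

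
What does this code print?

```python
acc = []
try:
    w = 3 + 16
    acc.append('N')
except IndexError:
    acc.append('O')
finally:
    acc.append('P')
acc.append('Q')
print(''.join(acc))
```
NPQ

finally runs after normal execution too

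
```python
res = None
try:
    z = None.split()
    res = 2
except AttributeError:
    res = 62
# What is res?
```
62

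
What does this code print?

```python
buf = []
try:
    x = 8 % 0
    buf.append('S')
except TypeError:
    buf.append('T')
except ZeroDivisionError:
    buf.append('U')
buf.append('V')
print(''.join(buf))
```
UV

ZeroDivisionError is caught by its specific handler, not TypeError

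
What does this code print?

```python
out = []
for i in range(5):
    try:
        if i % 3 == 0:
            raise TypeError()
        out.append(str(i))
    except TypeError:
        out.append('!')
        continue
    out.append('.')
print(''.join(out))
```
!1.2.!4.

continue in except skips rest of loop body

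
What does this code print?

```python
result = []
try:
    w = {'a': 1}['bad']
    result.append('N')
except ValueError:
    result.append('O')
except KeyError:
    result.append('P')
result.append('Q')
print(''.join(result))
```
PQ

KeyError is caught by its specific handler, not ValueError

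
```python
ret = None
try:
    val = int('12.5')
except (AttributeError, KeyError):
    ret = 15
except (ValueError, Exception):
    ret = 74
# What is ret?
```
74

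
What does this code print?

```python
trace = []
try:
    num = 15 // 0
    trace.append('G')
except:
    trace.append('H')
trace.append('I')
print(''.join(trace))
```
HI

Exception raised in try, caught by bare except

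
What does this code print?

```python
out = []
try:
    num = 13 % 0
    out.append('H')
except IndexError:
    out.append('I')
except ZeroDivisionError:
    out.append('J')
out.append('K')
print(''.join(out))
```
JK

ZeroDivisionError is caught by its specific handler, not IndexError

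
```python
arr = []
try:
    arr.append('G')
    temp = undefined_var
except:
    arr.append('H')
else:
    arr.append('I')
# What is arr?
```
['G', 'H']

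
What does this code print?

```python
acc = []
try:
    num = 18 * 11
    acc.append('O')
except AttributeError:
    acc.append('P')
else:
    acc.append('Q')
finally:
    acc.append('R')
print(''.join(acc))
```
OQR

else runs before finally when no exception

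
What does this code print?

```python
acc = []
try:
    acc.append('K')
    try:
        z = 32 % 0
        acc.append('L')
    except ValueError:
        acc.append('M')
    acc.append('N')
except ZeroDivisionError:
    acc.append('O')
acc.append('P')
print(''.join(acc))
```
KOP

Inner handler doesn't match, propagates to outer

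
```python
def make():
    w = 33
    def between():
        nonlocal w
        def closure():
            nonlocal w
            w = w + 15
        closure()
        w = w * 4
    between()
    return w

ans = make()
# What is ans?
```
192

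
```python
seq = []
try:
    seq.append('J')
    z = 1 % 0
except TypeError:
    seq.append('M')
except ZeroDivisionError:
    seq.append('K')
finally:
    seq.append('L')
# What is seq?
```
['J', 'K', 'L']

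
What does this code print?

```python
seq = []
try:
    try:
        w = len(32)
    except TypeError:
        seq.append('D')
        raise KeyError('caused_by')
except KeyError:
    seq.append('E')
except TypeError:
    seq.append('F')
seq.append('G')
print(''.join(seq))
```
DEG

KeyError raised and caught, original TypeError not re-raised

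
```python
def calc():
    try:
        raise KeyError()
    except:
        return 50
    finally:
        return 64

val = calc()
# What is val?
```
64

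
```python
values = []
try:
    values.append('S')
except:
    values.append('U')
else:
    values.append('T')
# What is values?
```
['S', 'T']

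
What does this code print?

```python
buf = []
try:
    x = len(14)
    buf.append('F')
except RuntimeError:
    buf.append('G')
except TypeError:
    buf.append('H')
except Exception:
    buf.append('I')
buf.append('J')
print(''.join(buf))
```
HJ

TypeError matches before generic Exception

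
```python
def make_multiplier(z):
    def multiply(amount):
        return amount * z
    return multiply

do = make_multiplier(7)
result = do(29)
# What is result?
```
203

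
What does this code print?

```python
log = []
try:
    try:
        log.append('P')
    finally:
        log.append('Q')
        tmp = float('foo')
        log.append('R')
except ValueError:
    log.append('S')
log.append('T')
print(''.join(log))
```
PQST

Exception in inner finally caught by outer except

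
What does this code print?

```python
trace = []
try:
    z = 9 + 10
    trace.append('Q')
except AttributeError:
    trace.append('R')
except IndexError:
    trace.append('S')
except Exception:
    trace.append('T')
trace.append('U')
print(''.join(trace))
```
QU

No exception, try block completes normally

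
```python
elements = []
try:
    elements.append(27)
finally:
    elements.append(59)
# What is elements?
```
[27, 59]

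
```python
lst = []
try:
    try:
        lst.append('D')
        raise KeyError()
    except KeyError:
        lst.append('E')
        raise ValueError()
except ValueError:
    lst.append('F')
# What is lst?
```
['D', 'E', 'F']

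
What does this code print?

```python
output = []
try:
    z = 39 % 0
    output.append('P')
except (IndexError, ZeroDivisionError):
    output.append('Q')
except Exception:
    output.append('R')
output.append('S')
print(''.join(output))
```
QS

ZeroDivisionError matches tuple containing it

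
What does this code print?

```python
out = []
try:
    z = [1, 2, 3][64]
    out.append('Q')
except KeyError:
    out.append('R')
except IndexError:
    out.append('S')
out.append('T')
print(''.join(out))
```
ST

IndexError is caught by its specific handler, not KeyError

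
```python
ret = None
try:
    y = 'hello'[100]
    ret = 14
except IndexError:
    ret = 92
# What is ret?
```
92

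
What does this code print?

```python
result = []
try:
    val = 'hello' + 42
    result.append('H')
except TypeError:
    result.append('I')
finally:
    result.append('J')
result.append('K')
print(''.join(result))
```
IJK

finally always runs, even after exception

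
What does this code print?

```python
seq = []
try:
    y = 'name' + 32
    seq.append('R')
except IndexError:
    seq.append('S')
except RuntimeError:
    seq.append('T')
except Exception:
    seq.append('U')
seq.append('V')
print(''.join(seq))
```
UV

TypeError not specifically caught, falls to Exception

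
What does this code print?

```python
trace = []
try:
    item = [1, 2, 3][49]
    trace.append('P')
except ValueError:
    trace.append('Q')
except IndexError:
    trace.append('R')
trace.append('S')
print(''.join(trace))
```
RS

IndexError is caught by its specific handler, not ValueError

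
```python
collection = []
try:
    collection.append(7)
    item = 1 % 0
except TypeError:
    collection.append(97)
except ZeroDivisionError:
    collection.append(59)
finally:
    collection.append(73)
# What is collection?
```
[7, 59, 73]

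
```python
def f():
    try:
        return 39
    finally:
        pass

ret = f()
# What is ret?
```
39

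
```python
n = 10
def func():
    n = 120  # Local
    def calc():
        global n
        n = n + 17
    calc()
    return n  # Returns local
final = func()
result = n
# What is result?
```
27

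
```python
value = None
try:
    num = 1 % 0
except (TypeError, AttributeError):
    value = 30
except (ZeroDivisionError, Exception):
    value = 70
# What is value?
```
70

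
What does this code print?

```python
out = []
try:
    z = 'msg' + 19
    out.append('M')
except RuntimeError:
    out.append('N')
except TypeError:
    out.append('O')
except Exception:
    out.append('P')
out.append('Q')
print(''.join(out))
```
OQ

TypeError matches before generic Exception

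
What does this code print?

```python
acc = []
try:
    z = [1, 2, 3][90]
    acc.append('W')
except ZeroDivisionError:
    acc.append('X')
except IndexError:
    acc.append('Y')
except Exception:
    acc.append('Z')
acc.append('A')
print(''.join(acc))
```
YA

IndexError matches before generic Exception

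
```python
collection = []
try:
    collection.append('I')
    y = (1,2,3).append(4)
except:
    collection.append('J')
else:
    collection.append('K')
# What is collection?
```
['I', 'J']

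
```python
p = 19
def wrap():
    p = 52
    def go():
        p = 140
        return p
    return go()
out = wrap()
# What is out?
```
140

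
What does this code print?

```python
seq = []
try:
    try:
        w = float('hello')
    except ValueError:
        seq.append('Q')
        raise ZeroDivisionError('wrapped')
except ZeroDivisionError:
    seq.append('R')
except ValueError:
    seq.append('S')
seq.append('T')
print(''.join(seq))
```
QRT

ZeroDivisionError raised and caught, original ValueError not re-raised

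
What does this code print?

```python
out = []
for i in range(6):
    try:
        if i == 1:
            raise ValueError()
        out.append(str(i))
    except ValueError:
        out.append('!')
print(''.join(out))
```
0!2345

Exception on i=1 caught, loop continues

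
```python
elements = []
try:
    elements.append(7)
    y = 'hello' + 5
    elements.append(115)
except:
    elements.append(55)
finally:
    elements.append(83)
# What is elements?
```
[7, 55, 83]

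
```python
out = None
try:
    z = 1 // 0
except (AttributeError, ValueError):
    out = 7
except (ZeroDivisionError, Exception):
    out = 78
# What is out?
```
78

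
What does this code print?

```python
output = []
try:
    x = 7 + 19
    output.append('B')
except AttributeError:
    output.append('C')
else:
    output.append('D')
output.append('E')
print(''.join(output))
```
BDE

else block runs when no exception occurs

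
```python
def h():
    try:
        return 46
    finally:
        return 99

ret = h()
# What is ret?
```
99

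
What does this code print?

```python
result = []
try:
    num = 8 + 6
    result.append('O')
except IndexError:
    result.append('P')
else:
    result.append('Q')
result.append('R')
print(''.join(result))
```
OQR

else block runs when no exception occurs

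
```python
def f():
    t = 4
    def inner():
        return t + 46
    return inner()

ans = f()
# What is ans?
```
50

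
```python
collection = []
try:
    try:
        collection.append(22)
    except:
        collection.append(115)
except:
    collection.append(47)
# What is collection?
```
[22]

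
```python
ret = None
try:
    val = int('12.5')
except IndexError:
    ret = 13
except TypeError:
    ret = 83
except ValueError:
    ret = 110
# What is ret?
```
110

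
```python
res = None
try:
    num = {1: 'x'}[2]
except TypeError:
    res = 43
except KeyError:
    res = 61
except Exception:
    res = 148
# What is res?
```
61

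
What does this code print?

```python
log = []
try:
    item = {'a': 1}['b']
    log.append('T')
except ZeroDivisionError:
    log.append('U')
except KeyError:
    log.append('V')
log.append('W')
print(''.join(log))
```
VW

KeyError is caught by its specific handler, not ZeroDivisionError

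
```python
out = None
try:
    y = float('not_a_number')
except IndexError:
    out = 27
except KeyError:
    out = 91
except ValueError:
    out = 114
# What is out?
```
114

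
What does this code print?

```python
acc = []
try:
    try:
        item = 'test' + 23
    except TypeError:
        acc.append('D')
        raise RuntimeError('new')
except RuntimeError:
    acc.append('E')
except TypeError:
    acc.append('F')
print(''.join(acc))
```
DE

New RuntimeError raised, caught by outer RuntimeError handler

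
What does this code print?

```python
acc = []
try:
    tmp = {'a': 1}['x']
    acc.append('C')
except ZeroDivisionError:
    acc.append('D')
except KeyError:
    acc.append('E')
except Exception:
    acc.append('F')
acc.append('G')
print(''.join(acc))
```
EG

KeyError matches before generic Exception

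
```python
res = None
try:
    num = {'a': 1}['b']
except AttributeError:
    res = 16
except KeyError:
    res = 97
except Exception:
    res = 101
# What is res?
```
97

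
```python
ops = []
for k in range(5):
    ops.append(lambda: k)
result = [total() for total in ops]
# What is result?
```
[4, 4, 4, 4, 4]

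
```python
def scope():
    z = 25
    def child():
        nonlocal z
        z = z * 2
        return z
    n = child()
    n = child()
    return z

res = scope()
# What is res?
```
100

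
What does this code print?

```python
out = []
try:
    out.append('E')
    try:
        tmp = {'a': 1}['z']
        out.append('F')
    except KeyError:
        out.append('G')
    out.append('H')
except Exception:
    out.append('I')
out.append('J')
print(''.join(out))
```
EGHJ

Inner exception caught by inner handler, outer continues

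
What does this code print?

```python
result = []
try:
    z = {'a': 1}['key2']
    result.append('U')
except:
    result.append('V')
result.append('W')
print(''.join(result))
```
VW

Exception raised in try, caught by bare except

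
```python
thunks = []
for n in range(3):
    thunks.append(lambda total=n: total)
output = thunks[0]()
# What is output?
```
0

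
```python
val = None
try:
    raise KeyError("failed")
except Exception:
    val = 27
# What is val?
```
27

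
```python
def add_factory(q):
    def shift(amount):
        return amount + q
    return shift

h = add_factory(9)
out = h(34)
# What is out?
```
43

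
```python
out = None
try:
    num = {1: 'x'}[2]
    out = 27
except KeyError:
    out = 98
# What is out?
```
98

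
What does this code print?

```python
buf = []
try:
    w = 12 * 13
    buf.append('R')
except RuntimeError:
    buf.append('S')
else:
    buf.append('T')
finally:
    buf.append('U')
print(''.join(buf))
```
RTU

else runs before finally when no exception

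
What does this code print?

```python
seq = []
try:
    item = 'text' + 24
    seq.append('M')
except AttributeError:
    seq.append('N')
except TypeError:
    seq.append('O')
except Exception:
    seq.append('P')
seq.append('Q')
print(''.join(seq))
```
OQ

TypeError matches before generic Exception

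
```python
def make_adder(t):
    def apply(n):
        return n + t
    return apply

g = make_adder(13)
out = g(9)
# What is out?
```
22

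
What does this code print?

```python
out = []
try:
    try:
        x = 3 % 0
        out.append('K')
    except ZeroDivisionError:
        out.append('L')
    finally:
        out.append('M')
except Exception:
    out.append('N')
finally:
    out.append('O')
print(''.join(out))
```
LMO

Both finally blocks run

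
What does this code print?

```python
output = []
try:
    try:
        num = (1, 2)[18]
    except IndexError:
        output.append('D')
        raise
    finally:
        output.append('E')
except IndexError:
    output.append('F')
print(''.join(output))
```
DEF

finally runs before re-raised exception propagates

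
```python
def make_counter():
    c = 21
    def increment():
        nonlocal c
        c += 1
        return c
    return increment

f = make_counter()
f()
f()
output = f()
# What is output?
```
24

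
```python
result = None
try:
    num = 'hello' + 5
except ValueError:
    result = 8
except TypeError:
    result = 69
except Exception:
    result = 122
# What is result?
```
69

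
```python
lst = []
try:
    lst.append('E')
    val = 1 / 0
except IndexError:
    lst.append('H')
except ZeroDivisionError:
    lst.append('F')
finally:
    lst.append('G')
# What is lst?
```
['E', 'F', 'G']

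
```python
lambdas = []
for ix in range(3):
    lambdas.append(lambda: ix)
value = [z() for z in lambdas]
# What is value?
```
[2, 2, 2]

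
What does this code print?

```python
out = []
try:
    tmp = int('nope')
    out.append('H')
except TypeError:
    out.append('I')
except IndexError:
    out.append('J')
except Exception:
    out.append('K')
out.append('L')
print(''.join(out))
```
KL

ValueError not specifically caught, falls to Exception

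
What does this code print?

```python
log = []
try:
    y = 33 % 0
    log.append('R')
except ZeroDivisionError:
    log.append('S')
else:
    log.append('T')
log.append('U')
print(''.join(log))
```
SU

else block skipped when exception is caught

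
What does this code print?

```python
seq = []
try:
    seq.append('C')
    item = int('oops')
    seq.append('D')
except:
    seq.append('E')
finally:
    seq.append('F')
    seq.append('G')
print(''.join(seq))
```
CEFG

Code before exception runs, then except, then all of finally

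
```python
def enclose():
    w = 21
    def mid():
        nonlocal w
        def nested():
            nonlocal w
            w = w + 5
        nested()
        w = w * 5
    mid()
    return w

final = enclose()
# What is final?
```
130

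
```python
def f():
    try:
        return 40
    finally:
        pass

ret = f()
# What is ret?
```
40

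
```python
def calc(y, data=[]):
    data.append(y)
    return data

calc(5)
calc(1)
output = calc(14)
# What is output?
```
[5, 1, 14]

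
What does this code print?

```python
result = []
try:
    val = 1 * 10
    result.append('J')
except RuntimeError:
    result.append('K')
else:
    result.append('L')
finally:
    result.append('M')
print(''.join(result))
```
JLM

else runs before finally when no exception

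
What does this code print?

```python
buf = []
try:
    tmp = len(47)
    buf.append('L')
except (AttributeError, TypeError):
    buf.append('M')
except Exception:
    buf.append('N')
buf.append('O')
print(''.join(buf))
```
MO

TypeError matches tuple containing it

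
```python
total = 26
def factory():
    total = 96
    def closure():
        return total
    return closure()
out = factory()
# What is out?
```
96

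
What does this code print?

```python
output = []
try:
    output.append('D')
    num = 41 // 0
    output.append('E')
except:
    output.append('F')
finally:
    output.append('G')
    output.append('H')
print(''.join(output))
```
DFGH

Code before exception runs, then except, then all of finally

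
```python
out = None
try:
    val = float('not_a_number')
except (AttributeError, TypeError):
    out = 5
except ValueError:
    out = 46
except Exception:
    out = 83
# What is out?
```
46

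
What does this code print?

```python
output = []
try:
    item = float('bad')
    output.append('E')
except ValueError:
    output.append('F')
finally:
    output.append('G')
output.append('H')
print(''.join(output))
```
FGH

finally always runs, even after exception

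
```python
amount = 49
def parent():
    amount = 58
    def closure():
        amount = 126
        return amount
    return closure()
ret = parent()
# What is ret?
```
126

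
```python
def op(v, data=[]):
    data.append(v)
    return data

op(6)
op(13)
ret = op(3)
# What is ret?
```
[6, 13, 3]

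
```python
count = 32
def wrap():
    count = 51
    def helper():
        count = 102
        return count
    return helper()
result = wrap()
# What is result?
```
102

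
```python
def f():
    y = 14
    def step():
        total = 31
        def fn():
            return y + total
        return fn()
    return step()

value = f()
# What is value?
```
45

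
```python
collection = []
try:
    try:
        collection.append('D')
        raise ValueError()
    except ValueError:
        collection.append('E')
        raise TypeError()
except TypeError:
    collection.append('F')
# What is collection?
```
['D', 'E', 'F']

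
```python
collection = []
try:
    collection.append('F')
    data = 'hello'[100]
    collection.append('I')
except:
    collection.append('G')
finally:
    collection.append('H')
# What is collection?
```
['F', 'G', 'H']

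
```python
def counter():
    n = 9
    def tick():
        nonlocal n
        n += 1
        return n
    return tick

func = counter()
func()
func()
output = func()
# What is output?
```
12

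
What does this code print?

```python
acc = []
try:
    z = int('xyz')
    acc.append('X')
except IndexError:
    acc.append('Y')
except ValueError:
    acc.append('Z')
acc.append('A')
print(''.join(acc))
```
ZA

ValueError is caught by its specific handler, not IndexError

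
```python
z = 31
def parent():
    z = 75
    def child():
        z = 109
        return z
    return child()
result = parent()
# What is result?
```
109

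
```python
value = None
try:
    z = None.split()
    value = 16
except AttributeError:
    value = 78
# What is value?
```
78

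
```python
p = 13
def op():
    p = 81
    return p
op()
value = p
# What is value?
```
13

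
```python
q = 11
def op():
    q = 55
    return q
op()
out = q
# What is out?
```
11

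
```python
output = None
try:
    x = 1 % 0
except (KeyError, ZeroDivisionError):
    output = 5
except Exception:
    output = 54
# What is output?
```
5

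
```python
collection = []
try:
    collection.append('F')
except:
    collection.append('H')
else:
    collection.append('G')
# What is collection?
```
['F', 'G']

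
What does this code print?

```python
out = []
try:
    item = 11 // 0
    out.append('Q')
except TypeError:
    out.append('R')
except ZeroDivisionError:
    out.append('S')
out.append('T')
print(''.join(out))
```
ST

ZeroDivisionError is caught by its specific handler, not TypeError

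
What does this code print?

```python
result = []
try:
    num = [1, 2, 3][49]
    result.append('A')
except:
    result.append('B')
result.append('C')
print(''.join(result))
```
BC

Exception raised in try, caught by bare except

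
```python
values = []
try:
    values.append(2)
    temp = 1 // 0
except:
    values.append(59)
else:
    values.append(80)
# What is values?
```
[2, 59]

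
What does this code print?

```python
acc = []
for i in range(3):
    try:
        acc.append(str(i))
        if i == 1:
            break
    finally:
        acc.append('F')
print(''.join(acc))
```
0F1F

finally runs even when breaking out of loop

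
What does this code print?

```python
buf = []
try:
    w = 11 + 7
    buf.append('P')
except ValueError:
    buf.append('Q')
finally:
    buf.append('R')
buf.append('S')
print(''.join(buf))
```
PRS

finally runs after normal execution too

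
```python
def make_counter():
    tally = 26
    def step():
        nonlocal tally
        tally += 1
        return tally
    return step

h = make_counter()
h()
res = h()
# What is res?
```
28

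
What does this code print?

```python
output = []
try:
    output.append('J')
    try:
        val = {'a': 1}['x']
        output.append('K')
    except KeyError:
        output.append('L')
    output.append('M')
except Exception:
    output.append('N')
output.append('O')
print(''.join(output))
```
JLMO

Inner exception caught by inner handler, outer continues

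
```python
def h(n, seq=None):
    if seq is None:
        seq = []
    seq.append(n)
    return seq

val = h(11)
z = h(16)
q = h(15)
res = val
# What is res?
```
[11]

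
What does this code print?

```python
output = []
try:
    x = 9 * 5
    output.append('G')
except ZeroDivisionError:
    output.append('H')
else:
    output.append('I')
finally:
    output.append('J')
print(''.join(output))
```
GIJ

else runs before finally when no exception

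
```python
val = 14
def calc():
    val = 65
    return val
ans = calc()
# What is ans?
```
65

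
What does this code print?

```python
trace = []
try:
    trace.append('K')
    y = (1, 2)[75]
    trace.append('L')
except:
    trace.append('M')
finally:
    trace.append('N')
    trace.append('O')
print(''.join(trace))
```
KMNO

Code before exception runs, then except, then all of finally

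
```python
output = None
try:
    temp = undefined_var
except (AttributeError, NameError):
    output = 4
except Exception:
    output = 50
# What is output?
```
4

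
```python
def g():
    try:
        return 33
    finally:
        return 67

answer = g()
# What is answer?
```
67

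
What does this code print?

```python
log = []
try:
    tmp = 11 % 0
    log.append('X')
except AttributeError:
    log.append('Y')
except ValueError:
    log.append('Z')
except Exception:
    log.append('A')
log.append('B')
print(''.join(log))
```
AB

ZeroDivisionError not specifically caught, falls to Exception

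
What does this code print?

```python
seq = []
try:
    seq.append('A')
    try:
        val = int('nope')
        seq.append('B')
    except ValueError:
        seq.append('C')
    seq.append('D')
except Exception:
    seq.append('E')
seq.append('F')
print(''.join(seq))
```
ACDF

Inner exception caught by inner handler, outer continues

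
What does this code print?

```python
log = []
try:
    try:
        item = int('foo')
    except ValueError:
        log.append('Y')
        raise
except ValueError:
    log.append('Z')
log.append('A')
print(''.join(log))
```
YZA

raise without argument re-raises current exception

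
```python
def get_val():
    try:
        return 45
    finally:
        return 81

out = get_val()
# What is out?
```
81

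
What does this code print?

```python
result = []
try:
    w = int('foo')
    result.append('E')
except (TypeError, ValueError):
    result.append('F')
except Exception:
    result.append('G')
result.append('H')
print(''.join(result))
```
FH

ValueError matches tuple containing it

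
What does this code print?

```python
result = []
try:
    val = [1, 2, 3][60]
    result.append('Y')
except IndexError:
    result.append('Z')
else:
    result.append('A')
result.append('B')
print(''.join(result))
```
ZB

else block skipped when exception is caught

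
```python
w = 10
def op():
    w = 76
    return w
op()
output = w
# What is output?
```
10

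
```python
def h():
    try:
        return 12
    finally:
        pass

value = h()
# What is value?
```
12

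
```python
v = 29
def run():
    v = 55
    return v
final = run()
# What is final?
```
55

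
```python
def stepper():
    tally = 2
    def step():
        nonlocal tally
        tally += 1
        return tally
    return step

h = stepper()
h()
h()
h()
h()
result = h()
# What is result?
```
7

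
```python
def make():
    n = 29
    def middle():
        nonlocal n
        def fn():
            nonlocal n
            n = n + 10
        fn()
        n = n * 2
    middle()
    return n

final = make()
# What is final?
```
78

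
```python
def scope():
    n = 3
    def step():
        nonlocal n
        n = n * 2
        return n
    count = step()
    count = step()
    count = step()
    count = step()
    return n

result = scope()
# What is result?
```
48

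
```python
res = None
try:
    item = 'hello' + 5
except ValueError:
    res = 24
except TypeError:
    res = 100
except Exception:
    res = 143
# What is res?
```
100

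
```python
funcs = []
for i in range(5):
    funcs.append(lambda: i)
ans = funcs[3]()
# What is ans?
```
4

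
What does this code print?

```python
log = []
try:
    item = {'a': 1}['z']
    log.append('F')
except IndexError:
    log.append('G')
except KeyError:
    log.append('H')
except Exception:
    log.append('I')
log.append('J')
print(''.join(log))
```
HJ

KeyError matches before generic Exception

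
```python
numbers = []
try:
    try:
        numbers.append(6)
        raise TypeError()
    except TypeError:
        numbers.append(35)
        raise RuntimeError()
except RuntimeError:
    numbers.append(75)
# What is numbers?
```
[6, 35, 75]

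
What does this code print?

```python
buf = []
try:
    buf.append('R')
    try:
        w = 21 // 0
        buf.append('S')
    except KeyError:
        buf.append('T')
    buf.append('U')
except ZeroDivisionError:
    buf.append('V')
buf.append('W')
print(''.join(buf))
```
RVW

Inner handler doesn't match, propagates to outer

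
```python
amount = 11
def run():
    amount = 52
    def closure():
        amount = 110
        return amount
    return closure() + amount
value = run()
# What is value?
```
162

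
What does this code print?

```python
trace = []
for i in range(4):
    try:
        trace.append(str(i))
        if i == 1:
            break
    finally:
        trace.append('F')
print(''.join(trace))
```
0F1F

finally runs even when breaking out of loop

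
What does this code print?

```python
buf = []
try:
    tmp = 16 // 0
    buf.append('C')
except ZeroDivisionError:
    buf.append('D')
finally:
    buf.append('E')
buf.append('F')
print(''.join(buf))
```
DEF

finally always runs, even after exception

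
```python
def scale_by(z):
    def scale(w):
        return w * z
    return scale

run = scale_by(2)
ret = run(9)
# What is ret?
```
18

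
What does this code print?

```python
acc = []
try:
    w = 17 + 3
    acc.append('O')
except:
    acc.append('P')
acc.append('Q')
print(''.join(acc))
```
OQ

No exception, try block completes normally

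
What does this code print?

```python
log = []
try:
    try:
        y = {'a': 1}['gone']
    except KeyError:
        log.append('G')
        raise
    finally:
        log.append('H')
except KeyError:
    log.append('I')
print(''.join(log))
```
GHI

finally runs before re-raised exception propagates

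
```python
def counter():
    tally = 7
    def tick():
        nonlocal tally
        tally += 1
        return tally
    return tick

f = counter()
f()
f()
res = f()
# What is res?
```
10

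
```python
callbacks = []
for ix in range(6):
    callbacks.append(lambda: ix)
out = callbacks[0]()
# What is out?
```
5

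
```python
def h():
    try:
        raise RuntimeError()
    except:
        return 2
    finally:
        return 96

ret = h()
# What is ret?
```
96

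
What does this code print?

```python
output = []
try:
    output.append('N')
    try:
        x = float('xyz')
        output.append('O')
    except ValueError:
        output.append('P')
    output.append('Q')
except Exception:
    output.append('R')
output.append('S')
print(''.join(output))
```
NPQS

Inner exception caught by inner handler, outer continues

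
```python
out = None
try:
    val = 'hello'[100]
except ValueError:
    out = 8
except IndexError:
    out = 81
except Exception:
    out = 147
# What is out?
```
81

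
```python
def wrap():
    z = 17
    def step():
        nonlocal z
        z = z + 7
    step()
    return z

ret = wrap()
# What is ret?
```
24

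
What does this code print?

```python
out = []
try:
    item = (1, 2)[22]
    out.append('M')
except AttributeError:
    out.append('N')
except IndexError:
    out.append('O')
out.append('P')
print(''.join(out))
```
OP

IndexError is caught by its specific handler, not AttributeError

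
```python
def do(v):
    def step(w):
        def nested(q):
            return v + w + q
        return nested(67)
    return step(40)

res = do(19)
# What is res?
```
126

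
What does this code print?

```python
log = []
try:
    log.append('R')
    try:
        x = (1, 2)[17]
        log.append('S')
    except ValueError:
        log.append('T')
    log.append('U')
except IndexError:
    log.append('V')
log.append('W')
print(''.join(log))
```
RVW

Inner handler doesn't match, propagates to outer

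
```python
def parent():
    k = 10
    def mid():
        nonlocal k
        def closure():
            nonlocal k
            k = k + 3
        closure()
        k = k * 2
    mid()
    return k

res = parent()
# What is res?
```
26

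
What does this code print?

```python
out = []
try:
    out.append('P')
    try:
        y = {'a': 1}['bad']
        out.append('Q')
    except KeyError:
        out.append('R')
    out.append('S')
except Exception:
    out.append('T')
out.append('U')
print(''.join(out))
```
PRSU

Inner exception caught by inner handler, outer continues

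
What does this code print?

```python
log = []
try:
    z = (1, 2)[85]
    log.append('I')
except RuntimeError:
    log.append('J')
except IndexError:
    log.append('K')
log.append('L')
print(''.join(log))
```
KL

IndexError is caught by its specific handler, not RuntimeError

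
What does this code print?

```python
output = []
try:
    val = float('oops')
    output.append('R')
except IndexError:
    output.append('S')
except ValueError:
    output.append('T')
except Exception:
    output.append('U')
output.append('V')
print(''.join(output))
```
TV

ValueError matches before generic Exception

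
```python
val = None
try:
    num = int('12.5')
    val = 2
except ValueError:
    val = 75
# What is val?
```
75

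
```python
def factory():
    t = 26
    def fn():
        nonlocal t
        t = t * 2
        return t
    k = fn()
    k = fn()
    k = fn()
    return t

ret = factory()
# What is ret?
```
208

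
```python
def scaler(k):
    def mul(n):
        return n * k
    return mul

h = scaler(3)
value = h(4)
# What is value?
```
12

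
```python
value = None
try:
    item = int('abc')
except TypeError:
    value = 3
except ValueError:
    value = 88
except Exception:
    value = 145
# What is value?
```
88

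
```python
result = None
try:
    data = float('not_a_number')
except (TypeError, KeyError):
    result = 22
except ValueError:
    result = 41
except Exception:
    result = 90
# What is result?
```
41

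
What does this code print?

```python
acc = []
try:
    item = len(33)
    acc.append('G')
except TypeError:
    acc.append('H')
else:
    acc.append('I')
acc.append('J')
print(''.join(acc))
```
HJ

else block skipped when exception is caught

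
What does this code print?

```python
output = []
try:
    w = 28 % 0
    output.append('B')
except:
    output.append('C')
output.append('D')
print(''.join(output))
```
CD

Exception raised in try, caught by bare except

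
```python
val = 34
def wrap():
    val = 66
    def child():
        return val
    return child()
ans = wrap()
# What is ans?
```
66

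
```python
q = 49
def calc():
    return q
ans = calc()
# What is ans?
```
49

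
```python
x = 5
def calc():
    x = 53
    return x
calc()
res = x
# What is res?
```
5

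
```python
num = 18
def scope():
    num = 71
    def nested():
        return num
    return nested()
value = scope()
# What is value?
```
71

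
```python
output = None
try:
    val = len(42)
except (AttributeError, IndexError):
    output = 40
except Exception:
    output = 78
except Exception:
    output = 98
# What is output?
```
78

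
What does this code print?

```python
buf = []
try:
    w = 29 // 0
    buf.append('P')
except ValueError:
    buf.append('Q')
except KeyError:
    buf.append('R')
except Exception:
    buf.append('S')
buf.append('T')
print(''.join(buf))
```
ST

ZeroDivisionError not specifically caught, falls to Exception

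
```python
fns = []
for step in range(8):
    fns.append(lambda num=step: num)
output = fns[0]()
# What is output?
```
0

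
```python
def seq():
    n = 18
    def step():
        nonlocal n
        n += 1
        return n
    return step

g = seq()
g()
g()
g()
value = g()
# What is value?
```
22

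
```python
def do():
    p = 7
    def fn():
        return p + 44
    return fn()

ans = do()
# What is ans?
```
51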